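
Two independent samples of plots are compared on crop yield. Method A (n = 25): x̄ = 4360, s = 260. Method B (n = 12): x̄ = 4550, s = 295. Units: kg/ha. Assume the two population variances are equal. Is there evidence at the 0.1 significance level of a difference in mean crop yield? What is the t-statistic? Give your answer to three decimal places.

-1.993

Let group 1 = method A, group 2 = method B. H0: μ_1 = μ_2; H1: μ_1 ≠ μ_2 (two-sample pooled-variance t-test, two-sided).
s_p² = [(25−1)·260² + (12−1)·295²]/(25+12−2) = 73705
t = (4360 − 4550)/√[73705·(1/25 + 1/12)] = -1.993
df = n₁ + n₂ − 2 = 35
Two-sided p-value ≈ 0.054
Since p ≈ 0.054 < α = 0.1, reject H0; the evidence is statistically significant.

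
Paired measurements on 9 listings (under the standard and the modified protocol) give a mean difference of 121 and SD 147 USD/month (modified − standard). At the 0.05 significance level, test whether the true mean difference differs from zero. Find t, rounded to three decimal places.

H0: μ_d = 0; H1: μ_d ≠ 0 (paired t-test on the differences, two-sided).
t = d̄/(s_d/√n) = 121/(147/√9) = 2.469
df = n − 1 = 8
Two-sided p-value ≈ 0.0387
Since p ≈ 0.0387 < α = 0.05, reject H0; the data support H1.

2.469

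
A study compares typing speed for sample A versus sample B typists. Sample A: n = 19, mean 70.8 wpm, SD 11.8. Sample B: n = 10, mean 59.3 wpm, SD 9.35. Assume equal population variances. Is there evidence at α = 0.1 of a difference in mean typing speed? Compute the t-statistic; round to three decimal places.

2.665

Let group 1 = sample A, group 2 = sample B. H0: μ_1 = μ_2; H1: μ_1 ≠ μ_2 (two-sample pooled-variance t-test, two-sided).
s_p² = [(19−1)·11.8² + (10−1)·9.35²]/(19+10−2) = 121.968
t = (70.8 − 59.3)/√[121.968·(1/19 + 1/10)] = 2.665
df = n₁ + n₂ − 2 = 27
Two-sided p-value ≈ 0.013
Since p ≈ 0.013 < α = 0.1, reject H0; the data support H1.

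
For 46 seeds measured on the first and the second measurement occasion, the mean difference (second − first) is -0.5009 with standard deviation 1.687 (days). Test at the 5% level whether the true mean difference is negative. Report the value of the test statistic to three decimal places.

-2.014

H0: μ_d = 0; H1: μ_d < 0 (paired t-test on the differences, left-tailed).
t = d̄/(s_d/√n) = -0.5009/(1.687/√46) = -2.014
df = n − 1 = 45
p-value = P(T ≤ -2.014) ≈ 0.0250
Since p ≈ 0.0250 < α = 0.05, reject H0; the data support H1.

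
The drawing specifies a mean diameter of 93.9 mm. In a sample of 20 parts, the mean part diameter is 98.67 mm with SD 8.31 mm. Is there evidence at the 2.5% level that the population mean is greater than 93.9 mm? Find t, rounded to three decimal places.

2.567

H0: μ = 93.9; H1: μ > 93.9 (one-sample t-test, right-tailed).
t = (x̄ − μ₀)/(s/√n) = (98.67 − 93.9)/(8.31/√20) = 2.567
df = n − 1 = 19
p-value = P(T ≥ 2.567) ≈ 0.009
Since p ≈ 0.009 < α = 0.025, reject H0; the data support H1.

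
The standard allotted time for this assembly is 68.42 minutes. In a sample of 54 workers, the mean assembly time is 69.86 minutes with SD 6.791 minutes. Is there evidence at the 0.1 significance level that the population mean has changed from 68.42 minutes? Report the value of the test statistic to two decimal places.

1.56

H0: μ = 68.42; H1: μ ≠ 68.42 (one-sample t-test, two-sided).
t = (x̄ − μ₀)/(s/√n) = (69.86 − 68.42)/(6.791/√54) = 1.56
df = n − 1 = 53
Two-sided p-value ≈ 0.1251
Since p ≈ 0.1251 > α = 0.1, fail to reject H0; the data do not provide sufficient evidence against H0.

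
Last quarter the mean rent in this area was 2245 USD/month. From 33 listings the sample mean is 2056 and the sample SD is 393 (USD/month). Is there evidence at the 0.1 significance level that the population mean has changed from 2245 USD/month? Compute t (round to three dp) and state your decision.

H0: μ = 2245; H1: μ ≠ 2245 (one-sample t-test, two-sided).
t = (x̄ − μ₀)/(s/√n) = (2056 − 2245)/(393/√33) = -2.763
df = n − 1 = 32
Two-sided p-value ≈ 0.009
Since p ≈ 0.009 < α = 0.1, reject H0; the evidence is statistically significant.

t = -2.763; reject H0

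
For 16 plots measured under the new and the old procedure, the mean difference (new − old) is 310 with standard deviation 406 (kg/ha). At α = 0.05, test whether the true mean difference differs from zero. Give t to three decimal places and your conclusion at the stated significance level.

H0: μ_d = 0; H1: μ_d ≠ 0 (paired t-test on the differences, two-sided).
t = d̄/(s_d/√n) = 310/(406/√16) = 3.054
df = n − 1 = 15
Two-sided p-value ≈ 0.0080
Since p ≈ 0.0080 < α = 0.05, reject H0; the data support H1.

t = 3.054; reject H0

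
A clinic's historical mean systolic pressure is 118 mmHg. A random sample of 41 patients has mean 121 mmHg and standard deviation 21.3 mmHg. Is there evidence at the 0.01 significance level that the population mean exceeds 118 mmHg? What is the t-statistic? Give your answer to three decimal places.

0.902

H0: μ = 118; H1: μ > 118 (one-sample t-test, right-tailed).
t = (x̄ − μ₀)/(s/√n) = (121 − 118)/(21.3/√41) = 0.902
df = n − 1 = 40
p-value = P(T ≥ 0.902) ≈ 0.1863
Since p ≈ 0.1863 > α = 0.01, fail to reject H0; the data do not provide sufficient evidence against H0.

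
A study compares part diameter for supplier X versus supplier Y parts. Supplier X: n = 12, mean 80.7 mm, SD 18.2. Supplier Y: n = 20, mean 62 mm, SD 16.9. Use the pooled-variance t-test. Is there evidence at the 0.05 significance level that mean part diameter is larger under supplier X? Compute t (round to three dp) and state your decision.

t = 2.945; reject H0

Let group 1 = supplier X, group 2 = supplier Y. H0: μ_1 = μ_2; H1: μ_1 > μ_2 (two-sample pooled-variance t-test, right-tailed).
s_p² = [(12−1)·18.2² + (20−1)·16.9²]/(12+20−2) = 302.341
t = (80.7 − 62)/√[302.341·(1/12 + 1/20)] = 2.945
df = n₁ + n₂ − 2 = 30
p-value = P(T ≥ 2.945) ≈ 0.003
Since p ≈ 0.003 < α = 0.05, reject H0; the data support H1.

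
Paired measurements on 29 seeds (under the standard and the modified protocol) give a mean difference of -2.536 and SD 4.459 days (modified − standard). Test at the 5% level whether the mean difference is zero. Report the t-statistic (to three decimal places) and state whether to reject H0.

t = -3.063; reject H0

H0: μ_d = 0; H1: μ_d ≠ 0 (paired t-test on the differences, two-sided).
t = d̄/(s_d/√n) = -2.536/(4.459/√29) = -3.063
df = n − 1 = 28
Two-sided p-value ≈ 0.005
Since p ≈ 0.005 < α = 0.05, reject H0; the data support H1.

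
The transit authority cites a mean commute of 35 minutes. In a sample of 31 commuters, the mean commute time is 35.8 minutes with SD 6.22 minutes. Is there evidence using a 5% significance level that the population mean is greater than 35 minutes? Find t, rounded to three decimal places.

0.716

H0: μ = 35; H1: μ > 35 (one-sample t-test, right-tailed).
t = (x̄ − μ₀)/(s/√n) = (35.8 − 35)/(6.22/√31) = 0.716
df = n − 1 = 30
p-value = P(T ≥ 0.716) ≈ 0.240
Since p ≈ 0.240 > α = 0.05, fail to reject H0; the data do not provide sufficient evidence against H0.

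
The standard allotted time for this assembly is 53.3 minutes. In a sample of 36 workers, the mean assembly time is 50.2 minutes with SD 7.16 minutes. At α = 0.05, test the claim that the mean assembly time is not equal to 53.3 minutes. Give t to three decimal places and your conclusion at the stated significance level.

t = -2.598; reject H0

H0: μ = 53.3; H1: μ ≠ 53.3 (one-sample t-test, two-sided).
t = (x̄ − μ₀)/(s/√n) = (50.2 − 53.3)/(7.16/√36) = -2.598
df = n − 1 = 35
Two-sided p-value ≈ 0.014
Since p ≈ 0.014 < α = 0.05, reject H0; the evidence is statistically significant.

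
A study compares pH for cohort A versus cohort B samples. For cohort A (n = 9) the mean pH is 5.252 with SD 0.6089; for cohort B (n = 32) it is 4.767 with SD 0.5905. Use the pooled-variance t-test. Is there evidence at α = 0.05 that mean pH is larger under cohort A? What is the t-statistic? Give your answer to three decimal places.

Let group 1 = cohort A, group 2 = cohort B. H0: μ_1 = μ_2; H1: μ_1 > μ_2 (two-sample pooled-variance t-test, right-tailed).
s_p² = [(9−1)·0.6089² + (32−1)·0.5905²]/(9+32−2) = 0.353217
t = (5.252 − 4.767)/√[0.353217·(1/9 + 1/32)] = 2.163
df = n₁ + n₂ − 2 = 39
p-value = P(T ≥ 2.163) ≈ 0.018
Since p ≈ 0.018 < α = 0.05, reject H0; the data support H1.

2.163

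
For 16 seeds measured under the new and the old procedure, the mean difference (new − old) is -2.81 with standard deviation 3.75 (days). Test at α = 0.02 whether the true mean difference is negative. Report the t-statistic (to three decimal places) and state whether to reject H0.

t = -2.997; reject H0

H0: μ_d = 0; H1: μ_d < 0 (paired t-test on the differences, left-tailed).
t = d̄/(s_d/√n) = -2.81/(3.75/√16) = -2.997
df = n − 1 = 15
p-value = P(T ≤ -2.997) ≈ 0.0045
Since p ≈ 0.0045 < α = 0.02, reject H0; the data support H1.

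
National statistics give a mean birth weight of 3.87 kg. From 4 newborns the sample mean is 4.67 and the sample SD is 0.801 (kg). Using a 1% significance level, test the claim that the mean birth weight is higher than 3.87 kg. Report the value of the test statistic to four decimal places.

H0: μ = 3.87; H1: μ > 3.87 (one-sample t-test, right-tailed).
t = (x̄ − μ₀)/(s/√n) = (4.67 − 3.87)/(0.801/√4) = 1.9975
df = n − 1 = 3
p-value = P(T ≥ 1.9975) ≈ 0.070
Since p ≈ 0.070 > α = 0.01, fail to reject H0; the data do not provide sufficient evidence against H0.

1.9975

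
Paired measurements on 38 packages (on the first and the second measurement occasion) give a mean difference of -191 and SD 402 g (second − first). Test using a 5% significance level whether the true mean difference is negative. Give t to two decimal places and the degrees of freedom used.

t = -2.93, df = 37

H0: μ_d = 0; H1: μ_d < 0 (paired t-test on the differences, left-tailed).
t = d̄/(s_d/√n) = -191/(402/√38) = -2.93
df = n − 1 = 37
p-value = P(T ≤ -2.93) ≈ 0.003
Since p ≈ 0.003 < α = 0.05, reject H0; the evidence is statistically significant.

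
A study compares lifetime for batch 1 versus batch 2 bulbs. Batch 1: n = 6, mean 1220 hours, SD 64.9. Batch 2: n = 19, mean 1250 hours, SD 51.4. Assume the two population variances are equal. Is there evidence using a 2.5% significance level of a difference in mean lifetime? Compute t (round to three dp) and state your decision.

t = -1.173; fail to reject H0

Let group 1 = batch 1, group 2 = batch 2. H0: μ_1 = μ_2; H1: μ_1 ≠ μ_2 (two-sample pooled-variance t-test, two-sided).
s_p² = [(6−1)·64.9² + (19−1)·51.4²]/(6+19−2) = 2983.28
t = (1220 − 1250)/√[2983.28·(1/6 + 1/19)] = -1.173
df = n₁ + n₂ − 2 = 23
Two-sided p-value ≈ 0.2528
Since p ≈ 0.2528 > α = 0.025, fail to reject H0; the data do not provide sufficient evidence against H0.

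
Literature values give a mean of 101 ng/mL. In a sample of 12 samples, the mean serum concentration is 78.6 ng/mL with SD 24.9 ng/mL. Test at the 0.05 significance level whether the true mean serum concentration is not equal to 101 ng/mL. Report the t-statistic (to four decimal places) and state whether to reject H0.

t = -3.1163; reject H0

H0: μ = 101; H1: μ ≠ 101 (one-sample t-test, two-sided).
t = (x̄ − μ₀)/(s/√n) = (78.6 − 101)/(24.9/√12) = -3.1163
df = n − 1 = 11
Two-sided p-value ≈ 0.010
Since p ≈ 0.010 < α = 0.05, reject H0; the evidence is statistically significant.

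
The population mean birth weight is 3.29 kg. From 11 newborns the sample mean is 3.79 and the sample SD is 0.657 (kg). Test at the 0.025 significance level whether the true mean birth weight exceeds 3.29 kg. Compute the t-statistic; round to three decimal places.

2.524

H0: μ = 3.29; H1: μ > 3.29 (one-sample t-test, right-tailed).
t = (x̄ − μ₀)/(s/√n) = (3.79 − 3.29)/(0.657/√11) = 2.524
df = n − 1 = 10
p-value = P(T ≥ 2.524) ≈ 0.0151
Since p ≈ 0.0151 < α = 0.025, reject H0; the data support H1.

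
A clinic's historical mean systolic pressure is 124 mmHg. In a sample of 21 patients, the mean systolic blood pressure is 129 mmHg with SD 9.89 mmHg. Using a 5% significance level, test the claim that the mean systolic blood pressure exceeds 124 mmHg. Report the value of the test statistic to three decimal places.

2.317

H0: μ = 124; H1: μ > 124 (one-sample t-test, right-tailed).
t = (x̄ − μ₀)/(s/√n) = (129 − 124)/(9.89/√21) = 2.317
df = n − 1 = 20
p-value = P(T ≥ 2.317) ≈ 0.0156
Since p ≈ 0.0156 < α = 0.05, reject H0; the evidence is statistically significant.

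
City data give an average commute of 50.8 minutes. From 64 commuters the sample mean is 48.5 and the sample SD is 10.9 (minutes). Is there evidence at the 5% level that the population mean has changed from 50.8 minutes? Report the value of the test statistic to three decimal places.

H0: μ = 50.8; H1: μ ≠ 50.8 (one-sample t-test, two-sided).
t = (x̄ − μ₀)/(s/√n) = (48.5 − 50.8)/(10.9/√64) = -1.688
df = n − 1 = 63
Two-sided p-value ≈ 0.096
Since p ≈ 0.096 > α = 0.05, fail to reject H0; the evidence is not statistically significant.

-1.688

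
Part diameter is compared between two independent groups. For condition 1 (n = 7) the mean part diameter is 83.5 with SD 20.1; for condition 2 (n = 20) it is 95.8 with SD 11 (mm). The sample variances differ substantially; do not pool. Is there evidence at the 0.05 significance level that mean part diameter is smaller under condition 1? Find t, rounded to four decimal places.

Let group 1 = condition 1, group 2 = condition 2. H0: μ_1 = μ_2; H1: μ_1 < μ_2 (Welch's two-sample t-test, left-tailed).
t = (x̄_1 − x̄_2)/√(s_1²/n_1 + s_2²/n_2) = (83.5 − 95.8)/√(20.1²/7 + 11²/20) = -1.5403
Welch–Satterthwaite df ≈ 7.30
p-value = P(T ≤ -1.5403) ≈ 0.083
Since p ≈ 0.083 > α = 0.05, fail to reject H0; the evidence is not statistically significant.

-1.5403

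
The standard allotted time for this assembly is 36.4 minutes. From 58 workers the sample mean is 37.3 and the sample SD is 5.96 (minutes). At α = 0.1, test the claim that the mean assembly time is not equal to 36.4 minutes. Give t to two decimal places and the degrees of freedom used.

H0: μ = 36.4; H1: μ ≠ 36.4 (one-sample t-test, two-sided).
t = (x̄ − μ₀)/(s/√n) = (37.3 − 36.4)/(5.96/√58) = 1.15
df = n − 1 = 57
Two-sided p-value ≈ 0.255
Since p ≈ 0.255 > α = 0.1, fail to reject H0; the data do not provide sufficient evidence against H0.

t = 1.15, df = 57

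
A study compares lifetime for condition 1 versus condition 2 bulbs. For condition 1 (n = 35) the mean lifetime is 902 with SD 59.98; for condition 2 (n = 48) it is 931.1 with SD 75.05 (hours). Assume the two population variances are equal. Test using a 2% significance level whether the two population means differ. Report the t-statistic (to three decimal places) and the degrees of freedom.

Let group 1 = condition 1, group 2 = condition 2. H0: μ_1 = μ_2; H1: μ_1 ≠ μ_2 (two-sample pooled-variance t-test, two-sided).
s_p² = [(35−1)·59.98² + (48−1)·75.05²]/(35+48−2) = 4778.35
t = (902 − 931.1)/√[4778.35·(1/35 + 1/48)] = -1.894
df = n₁ + n₂ − 2 = 81
Two-sided p-value ≈ 0.062
Since p ≈ 0.062 > α = 0.02, fail to reject H0; the evidence is not statistically significant.

t = -1.894, df = 81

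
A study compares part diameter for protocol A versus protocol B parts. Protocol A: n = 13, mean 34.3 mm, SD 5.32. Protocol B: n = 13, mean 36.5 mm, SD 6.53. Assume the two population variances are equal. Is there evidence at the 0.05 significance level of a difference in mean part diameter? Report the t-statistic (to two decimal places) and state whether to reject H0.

Let group 1 = protocol A, group 2 = protocol B. H0: μ_1 = μ_2; H1: μ_1 ≠ μ_2 (two-sample pooled-variance t-test, two-sided).
s_p² = [(13−1)·5.32² + (13−1)·6.53²]/(13+13−2) = 35.4717
t = (34.3 − 36.5)/√[35.4717·(1/13 + 1/13)] = -0.94
df = n₁ + n₂ − 2 = 24
Two-sided p-value ≈ 0.3557
Since p ≈ 0.3557 > α = 0.05, fail to reject H0; the data do not provide sufficient evidence against H0.

t = -0.94; fail to reject H0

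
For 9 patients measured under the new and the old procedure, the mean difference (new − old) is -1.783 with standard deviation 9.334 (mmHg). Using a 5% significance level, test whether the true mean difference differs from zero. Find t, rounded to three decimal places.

-0.573

H0: μ_d = 0; H1: μ_d ≠ 0 (paired t-test on the differences, two-sided).
t = d̄/(s_d/√n) = -1.783/(9.334/√9) = -0.573
df = n − 1 = 8
Two-sided p-value ≈ 0.582
Since p ≈ 0.582 > α = 0.05, fail to reject H0; the evidence is not statistically significant.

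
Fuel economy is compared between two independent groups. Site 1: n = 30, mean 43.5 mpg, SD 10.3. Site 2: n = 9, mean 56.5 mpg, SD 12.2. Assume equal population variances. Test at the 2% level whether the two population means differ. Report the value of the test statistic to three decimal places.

-3.185

Let group 1 = site 1, group 2 = site 2. H0: μ_1 = μ_2; H1: μ_1 ≠ μ_2 (two-sample pooled-variance t-test, two-sided).
s_p² = [(30−1)·10.3² + (9−1)·12.2²]/(30+9−2) = 115.333
t = (43.5 − 56.5)/√[115.333·(1/30 + 1/9)] = -3.185
df = n₁ + n₂ − 2 = 37
Two-sided p-value ≈ 0.003
Since p ≈ 0.003 < α = 0.02, reject H0; the evidence is statistically significant.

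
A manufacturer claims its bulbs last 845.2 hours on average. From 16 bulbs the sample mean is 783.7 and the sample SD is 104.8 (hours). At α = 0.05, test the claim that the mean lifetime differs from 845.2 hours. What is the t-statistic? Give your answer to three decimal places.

H0: μ = 845.2; H1: μ ≠ 845.2 (one-sample t-test, two-sided).
t = (x̄ − μ₀)/(s/√n) = (783.7 − 845.2)/(104.8/√16) = -2.347
df = n − 1 = 15
Two-sided p-value ≈ 0.033
Since p ≈ 0.033 < α = 0.05, reject H0; the data support H1.

-2.347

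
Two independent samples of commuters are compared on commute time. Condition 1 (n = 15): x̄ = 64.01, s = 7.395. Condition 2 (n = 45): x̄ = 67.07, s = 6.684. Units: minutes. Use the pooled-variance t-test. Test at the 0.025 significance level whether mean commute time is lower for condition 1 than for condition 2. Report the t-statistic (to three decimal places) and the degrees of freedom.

Let group 1 = condition 1, group 2 = condition 2. H0: μ_1 = μ_2; H1: μ_1 < μ_2 (two-sample pooled-variance t-test, left-tailed).
s_p² = [(15−1)·7.395² + (45−1)·6.684²]/(15+45−2) = 47.0921
t = (64.01 − 67.07)/√[47.0921·(1/15 + 1/45)] = -1.496
df = n₁ + n₂ − 2 = 58
p-value = P(T ≤ -1.496) ≈ 0.0701
Since p ≈ 0.0701 > α = 0.025, fail to reject H0; the evidence is not statistically significant.

t = -1.496, df = 58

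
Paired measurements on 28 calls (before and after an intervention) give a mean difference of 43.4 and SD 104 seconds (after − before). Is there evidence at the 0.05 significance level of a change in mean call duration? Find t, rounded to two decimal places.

H0: μ_d = 0; H1: μ_d ≠ 0 (paired t-test on the differences, two-sided).
t = d̄/(s_d/√n) = 43.4/(104/√28) = 2.21
df = n − 1 = 27
Two-sided p-value ≈ 0.0359
Since p ≈ 0.0359 < α = 0.05, reject H0; the evidence is statistically significant.

2.21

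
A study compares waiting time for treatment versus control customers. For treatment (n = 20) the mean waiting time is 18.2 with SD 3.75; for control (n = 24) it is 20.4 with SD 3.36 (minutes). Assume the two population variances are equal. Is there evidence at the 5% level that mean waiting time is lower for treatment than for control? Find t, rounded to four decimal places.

-2.0516

Let group 1 = treatment, group 2 = control. H0: μ_1 = μ_2; H1: μ_1 < μ_2 (two-sample pooled-variance t-test, left-tailed).
s_p² = [(20−1)·3.75² + (24−1)·3.36²]/(20+24−2) = 12.544
t = (18.2 − 20.4)/√[12.544·(1/20 + 1/24)] = -2.0516
df = n₁ + n₂ − 2 = 42
p-value = P(T ≤ -2.0516) ≈ 0.023
Since p ≈ 0.023 < α = 0.05, reject H0; the evidence is statistically significant.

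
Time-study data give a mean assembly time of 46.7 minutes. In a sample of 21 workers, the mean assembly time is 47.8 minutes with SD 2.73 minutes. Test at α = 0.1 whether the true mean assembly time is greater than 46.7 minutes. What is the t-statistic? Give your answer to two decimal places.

1.85

H0: μ = 46.7; H1: μ > 46.7 (one-sample t-test, right-tailed).
t = (x̄ − μ₀)/(s/√n) = (47.8 − 46.7)/(2.73/√21) = 1.85
df = n − 1 = 20
p-value = P(T ≥ 1.85) ≈ 0.0398
Since p ≈ 0.0398 < α = 0.1, reject H0; the data support H1.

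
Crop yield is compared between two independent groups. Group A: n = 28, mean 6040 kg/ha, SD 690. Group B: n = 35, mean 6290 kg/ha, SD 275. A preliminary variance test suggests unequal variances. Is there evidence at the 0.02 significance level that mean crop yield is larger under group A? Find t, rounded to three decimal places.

-1.806

Let group 1 = group A, group 2 = group B. H0: μ_1 = μ_2; H1: μ_1 > μ_2 (Welch's two-sample t-test, right-tailed).
t = (x̄_1 − x̄_2)/√(s_1²/n_1 + s_2²/n_2) = (6040 − 6290)/√(690²/28 + 275²/35) = -1.806
Welch–Satterthwaite df ≈ 33.86
p-value = P(T ≥ -1.806) ≈ 0.960
Since p ≈ 0.960 > α = 0.02, fail to reject H0; the evidence is not statistically significant.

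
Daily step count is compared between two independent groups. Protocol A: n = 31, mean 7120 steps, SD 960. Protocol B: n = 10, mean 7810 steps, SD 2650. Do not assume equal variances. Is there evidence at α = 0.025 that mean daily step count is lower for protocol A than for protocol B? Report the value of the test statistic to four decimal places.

-0.8065

Let group 1 = protocol A, group 2 = protocol B. H0: μ_1 = μ_2; H1: μ_1 < μ_2 (Welch's two-sample t-test, left-tailed).
t = (x̄_1 − x̄_2)/√(s_1²/n_1 + s_2²/n_2) = (7120 − 7810)/√(960²/31 + 2650²/10) = -0.8065
Welch–Satterthwaite df ≈ 9.77
p-value = P(T ≤ -0.8065) ≈ 0.220
Since p ≈ 0.220 > α = 0.025, fail to reject H0; the data do not provide sufficient evidence against H0.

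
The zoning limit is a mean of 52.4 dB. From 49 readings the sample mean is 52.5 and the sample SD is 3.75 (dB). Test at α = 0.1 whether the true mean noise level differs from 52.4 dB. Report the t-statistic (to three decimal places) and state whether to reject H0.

H0: μ = 52.4; H1: μ ≠ 52.4 (one-sample t-test, two-sided).
t = (x̄ − μ₀)/(s/√n) = (52.5 − 52.4)/(3.75/√49) = 0.187
df = n − 1 = 48
Two-sided p-value ≈ 0.853
Since p ≈ 0.853 > α = 0.1, fail to reject H0; the evidence is not statistically significant.

t = 0.187; fail to reject H0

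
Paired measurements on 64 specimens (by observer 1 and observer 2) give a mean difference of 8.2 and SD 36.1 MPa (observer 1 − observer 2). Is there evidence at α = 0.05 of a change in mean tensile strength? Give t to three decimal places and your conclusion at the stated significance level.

t = 1.817; fail to reject H0

H0: μ_d = 0; H1: μ_d ≠ 0 (paired t-test on the differences, two-sided).
t = d̄/(s_d/√n) = 8.2/(36.1/√64) = 1.817
df = n − 1 = 63
Two-sided p-value ≈ 0.0739
Since p ≈ 0.0739 > α = 0.05, fail to reject H0; the evidence is not statistically significant.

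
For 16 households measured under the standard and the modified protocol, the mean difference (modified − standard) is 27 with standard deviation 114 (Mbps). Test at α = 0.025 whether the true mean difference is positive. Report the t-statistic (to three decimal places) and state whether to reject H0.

t = 0.947; fail to reject H0

H0: μ_d = 0; H1: μ_d > 0 (paired t-test on the differences, right-tailed).
t = d̄/(s_d/√n) = 27/(114/√16) = 0.947
df = n − 1 = 15
p-value = P(T ≥ 0.947) ≈ 0.1792
Since p ≈ 0.1792 > α = 0.025, fail to reject H0; the evidence is not statistically significant.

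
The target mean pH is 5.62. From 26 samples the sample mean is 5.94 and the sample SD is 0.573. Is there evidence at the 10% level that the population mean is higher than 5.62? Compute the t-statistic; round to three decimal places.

H0: μ = 5.62; H1: μ > 5.62 (one-sample t-test, right-tailed).
t = (x̄ − μ₀)/(s/√n) = (5.94 − 5.62)/(0.573/√26) = 2.848
df = n − 1 = 25
p-value = P(T ≥ 2.848) ≈ 0.004
Since p ≈ 0.004 < α = 0.1, reject H0; the data support H1.

2.848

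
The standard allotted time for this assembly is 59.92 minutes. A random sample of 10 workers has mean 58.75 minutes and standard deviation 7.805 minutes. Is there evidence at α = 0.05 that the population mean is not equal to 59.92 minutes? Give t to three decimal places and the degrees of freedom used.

H0: μ = 59.92; H1: μ ≠ 59.92 (one-sample t-test, two-sided).
t = (x̄ − μ₀)/(s/√n) = (58.75 − 59.92)/(7.805/√10) = -0.474
df = n − 1 = 9
Two-sided p-value ≈ 0.647
Since p ≈ 0.647 > α = 0.05, fail to reject H0; the evidence is not statistically significant.

t = -0.474, df = 9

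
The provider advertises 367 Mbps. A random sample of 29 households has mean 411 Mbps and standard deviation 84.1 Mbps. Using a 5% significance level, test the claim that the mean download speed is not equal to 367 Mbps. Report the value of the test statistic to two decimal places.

H0: μ = 367; H1: μ ≠ 367 (one-sample t-test, two-sided).
t = (x̄ − μ₀)/(s/√n) = (411 − 367)/(84.1/√29) = 2.82
df = n − 1 = 28
Two-sided p-value ≈ 0.0088
Since p ≈ 0.0088 < α = 0.05, reject H0; the data support H1.

2.82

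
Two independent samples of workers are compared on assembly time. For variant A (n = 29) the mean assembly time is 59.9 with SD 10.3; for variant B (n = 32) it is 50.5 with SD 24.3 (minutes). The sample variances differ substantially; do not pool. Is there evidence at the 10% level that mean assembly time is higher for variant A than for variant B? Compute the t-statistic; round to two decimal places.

2.00

Let group 1 = variant A, group 2 = variant B. H0: μ_1 = μ_2; H1: μ_1 > μ_2 (Welch's two-sample t-test, right-tailed).
t = (x̄_1 − x̄_2)/√(s_1²/n_1 + s_2²/n_2) = (59.9 − 50.5)/√(10.3²/29 + 24.3²/32) = 2.00
Welch–Satterthwaite df ≈ 42.65
p-value = P(T ≥ 2.00) ≈ 0.0260
Since p ≈ 0.0260 < α = 0.1, reject H0; the evidence is statistically significant.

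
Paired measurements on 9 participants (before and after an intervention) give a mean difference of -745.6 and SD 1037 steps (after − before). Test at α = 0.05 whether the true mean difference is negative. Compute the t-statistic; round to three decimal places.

H0: μ_d = 0; H1: μ_d < 0 (paired t-test on the differences, left-tailed).
t = d̄/(s_d/√n) = -745.6/(1037/√9) = -2.157
df = n − 1 = 8
p-value = P(T ≤ -2.157) ≈ 0.032
Since p ≈ 0.032 < α = 0.05, reject H0; the data support H1.

-2.157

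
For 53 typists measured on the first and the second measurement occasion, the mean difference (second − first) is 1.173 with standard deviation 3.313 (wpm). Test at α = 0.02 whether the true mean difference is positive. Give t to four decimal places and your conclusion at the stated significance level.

H0: μ_d = 0; H1: μ_d > 0 (paired t-test on the differences, right-tailed).
t = d̄/(s_d/√n) = 1.173/(3.313/√53) = 2.5776
df = n − 1 = 52
p-value = P(T ≥ 2.5776) ≈ 0.006
Since p ≈ 0.006 < α = 0.02, reject H0; the data support H1.

t = 2.5776; reject H0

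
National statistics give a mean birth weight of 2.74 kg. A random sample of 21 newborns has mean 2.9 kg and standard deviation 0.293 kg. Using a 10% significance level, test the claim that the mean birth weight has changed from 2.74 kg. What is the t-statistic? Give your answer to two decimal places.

2.50

H0: μ = 2.74; H1: μ ≠ 2.74 (one-sample t-test, two-sided).
t = (x̄ − μ₀)/(s/√n) = (2.9 − 2.74)/(0.293/√21) = 2.50
df = n − 1 = 20
Two-sided p-value ≈ 0.021
Since p ≈ 0.021 < α = 0.1, reject H0; the data support H1.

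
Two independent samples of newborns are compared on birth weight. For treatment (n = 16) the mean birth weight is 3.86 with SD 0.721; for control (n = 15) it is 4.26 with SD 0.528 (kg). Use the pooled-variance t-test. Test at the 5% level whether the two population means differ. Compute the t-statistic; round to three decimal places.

Let group 1 = treatment, group 2 = control. H0: μ_1 = μ_2; H1: μ_1 ≠ μ_2 (two-sample pooled-variance t-test, two-sided).
s_p² = [(16−1)·0.721² + (15−1)·0.528²]/(16+15−2) = 0.403469
t = (3.86 − 4.26)/√[0.403469·(1/16 + 1/15)] = -1.752
df = n₁ + n₂ − 2 = 29
Two-sided p-value ≈ 0.090
Since p ≈ 0.090 > α = 0.05, fail to reject H0; the evidence is not statistically significant.

-1.752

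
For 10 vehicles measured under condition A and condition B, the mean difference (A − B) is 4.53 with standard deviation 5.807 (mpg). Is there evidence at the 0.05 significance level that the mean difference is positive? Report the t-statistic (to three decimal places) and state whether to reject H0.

t = 2.467; reject H0

H0: μ_d = 0; H1: μ_d > 0 (paired t-test on the differences, right-tailed).
t = d̄/(s_d/√n) = 4.53/(5.807/√10) = 2.467
df = n − 1 = 9
p-value = P(T ≥ 2.467) ≈ 0.018
Since p ≈ 0.018 < α = 0.05, reject H0; the data support H1.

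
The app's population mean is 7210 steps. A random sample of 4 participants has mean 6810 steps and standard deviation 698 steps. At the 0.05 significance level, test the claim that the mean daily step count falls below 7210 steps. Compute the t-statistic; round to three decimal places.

H0: μ = 7210; H1: μ < 7210 (one-sample t-test, left-tailed).
t = (x̄ − μ₀)/(s/√n) = (6810 − 7210)/(698/√4) = -1.146
df = n − 1 = 3
p-value = P(T ≤ -1.146) ≈ 0.167
Since p ≈ 0.167 > α = 0.05, fail to reject H0; the data do not provide sufficient evidence against H0.

-1.146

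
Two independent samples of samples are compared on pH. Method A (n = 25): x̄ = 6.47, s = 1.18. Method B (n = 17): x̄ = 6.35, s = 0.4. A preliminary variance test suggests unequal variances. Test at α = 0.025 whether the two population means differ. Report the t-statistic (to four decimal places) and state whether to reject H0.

Let group 1 = method A, group 2 = method B. H0: μ_1 = μ_2; H1: μ_1 ≠ μ_2 (Welch's two-sample t-test, two-sided).
t = (x̄_1 − x̄_2)/√(s_1²/n_1 + s_2²/n_2) = (6.47 − 6.35)/√(1.18²/25 + 0.4²/17) = 0.4703
Welch–Satterthwaite df ≈ 31.45
Two-sided p-value ≈ 0.6414
Since p ≈ 0.6414 > α = 0.025, fail to reject H0; the evidence is not statistically significant.

t = 0.4703; fail to reject H0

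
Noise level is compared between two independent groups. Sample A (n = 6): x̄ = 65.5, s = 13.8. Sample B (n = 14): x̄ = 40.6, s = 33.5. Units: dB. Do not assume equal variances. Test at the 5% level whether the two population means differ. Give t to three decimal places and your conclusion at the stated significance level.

t = 2.354; reject H0

Let group 1 = sample A, group 2 = sample B. H0: μ_1 = μ_2; H1: μ_1 ≠ μ_2 (Welch's two-sample t-test, two-sided).
t = (x̄_1 − x̄_2)/√(s_1²/n_1 + s_2²/n_2) = (65.5 − 40.6)/√(13.8²/6 + 33.5²/14) = 2.354
Welch–Satterthwaite df ≈ 18.00
Two-sided p-value ≈ 0.030
Since p ≈ 0.030 < α = 0.05, reject H0; the evidence is statistically significant.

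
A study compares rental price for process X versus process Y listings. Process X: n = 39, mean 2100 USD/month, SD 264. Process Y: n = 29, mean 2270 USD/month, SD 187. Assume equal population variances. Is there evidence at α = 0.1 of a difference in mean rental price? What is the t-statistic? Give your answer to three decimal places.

Let group 1 = process X, group 2 = process Y. H0: μ_1 = μ_2; H1: μ_1 ≠ μ_2 (two-sample pooled-variance t-test, two-sided).
s_p² = [(39−1)·264² + (29−1)·187²]/(39+29−2) = 54963.3
t = (2100 − 2270)/√[54963.3·(1/39 + 1/29)] = -2.957
df = n₁ + n₂ − 2 = 66
Two-sided p-value ≈ 0.0043
Since p ≈ 0.0043 < α = 0.1, reject H0; the evidence is statistically significant.

-2.957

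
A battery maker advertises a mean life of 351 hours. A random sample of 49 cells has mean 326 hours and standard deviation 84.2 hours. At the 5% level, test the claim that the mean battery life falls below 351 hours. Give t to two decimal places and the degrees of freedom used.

H0: μ = 351; H1: μ < 351 (one-sample t-test, left-tailed).
t = (x̄ − μ₀)/(s/√n) = (326 − 351)/(84.2/√49) = -2.08
df = n − 1 = 48
p-value = P(T ≤ -2.08) ≈ 0.0215
Since p ≈ 0.0215 < α = 0.05, reject H0; the evidence is statistically significant.

t = -2.08, df = 48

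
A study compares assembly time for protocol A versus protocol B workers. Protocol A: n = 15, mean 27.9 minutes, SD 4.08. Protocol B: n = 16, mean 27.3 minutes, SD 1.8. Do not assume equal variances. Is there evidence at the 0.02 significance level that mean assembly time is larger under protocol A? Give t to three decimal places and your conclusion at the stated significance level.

Let group 1 = protocol A, group 2 = protocol B. H0: μ_1 = μ_2; H1: μ_1 > μ_2 (Welch's two-sample t-test, right-tailed).
t = (x̄_1 − x̄_2)/√(s_1²/n_1 + s_2²/n_2) = (27.9 − 27.3)/√(4.08²/15 + 1.8²/16) = 0.524
Welch–Satterthwaite df ≈ 18.99
p-value = P(T ≥ 0.524) ≈ 0.3032
Since p ≈ 0.3032 > α = 0.02, fail to reject H0; the data do not provide sufficient evidence against H0.

t = 0.524; fail to reject H0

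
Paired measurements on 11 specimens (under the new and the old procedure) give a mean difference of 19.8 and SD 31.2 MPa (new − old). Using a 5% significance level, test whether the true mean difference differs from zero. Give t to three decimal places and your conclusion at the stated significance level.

t = 2.105; fail to reject H0

H0: μ_d = 0; H1: μ_d ≠ 0 (paired t-test on the differences, two-sided).
t = d̄/(s_d/√n) = 19.8/(31.2/√11) = 2.105
df = n − 1 = 10
Two-sided p-value ≈ 0.0616
Since p ≈ 0.0616 > α = 0.05, fail to reject H0; the evidence is not statistically significant.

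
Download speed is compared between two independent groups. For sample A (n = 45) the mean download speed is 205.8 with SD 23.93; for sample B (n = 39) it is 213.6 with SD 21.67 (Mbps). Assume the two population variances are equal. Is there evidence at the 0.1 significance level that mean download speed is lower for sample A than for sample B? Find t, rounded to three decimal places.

Let group 1 = sample A, group 2 = sample B. H0: μ_1 = μ_2; H1: μ_1 < μ_2 (two-sample pooled-variance t-test, left-tailed).
s_p² = [(45−1)·23.93² + (39−1)·21.67²]/(45+39−2) = 524.887
t = (205.8 − 213.6)/√[524.887·(1/45 + 1/39)] = -1.556
df = n₁ + n₂ − 2 = 82
p-value = P(T ≤ -1.556) ≈ 0.062
Since p ≈ 0.062 < α = 0.1, reject H0; the data support H1.

-1.556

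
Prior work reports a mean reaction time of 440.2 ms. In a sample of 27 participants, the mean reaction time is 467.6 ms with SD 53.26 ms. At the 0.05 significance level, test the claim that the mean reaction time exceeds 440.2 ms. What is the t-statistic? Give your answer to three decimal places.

H0: μ = 440.2; H1: μ > 440.2 (one-sample t-test, right-tailed).
t = (x̄ − μ₀)/(s/√n) = (467.6 − 440.2)/(53.26/√27) = 2.673
df = n − 1 = 26
p-value = P(T ≥ 2.673) ≈ 0.006
Since p ≈ 0.006 < α = 0.05, reject H0; the evidence is statistically significant.

2.673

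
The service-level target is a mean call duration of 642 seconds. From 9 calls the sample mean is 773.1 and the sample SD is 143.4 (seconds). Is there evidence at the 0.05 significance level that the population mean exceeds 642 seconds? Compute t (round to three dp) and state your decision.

H0: μ = 642; H1: μ > 642 (one-sample t-test, right-tailed).
t = (x̄ − μ₀)/(s/√n) = (773.1 − 642)/(143.4/√9) = 2.743
df = n − 1 = 8
p-value = P(T ≥ 2.743) ≈ 0.013
Since p ≈ 0.013 < α = 0.05, reject H0; the evidence is statistically significant.

t = 2.743; reject H0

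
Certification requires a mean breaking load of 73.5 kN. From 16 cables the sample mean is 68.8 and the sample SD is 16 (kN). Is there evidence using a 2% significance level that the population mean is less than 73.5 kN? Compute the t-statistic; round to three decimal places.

H0: μ = 73.5; H1: μ < 73.5 (one-sample t-test, left-tailed).
t = (x̄ − μ₀)/(s/√n) = (68.8 − 73.5)/(16/√16) = -1.175
df = n − 1 = 15
p-value = P(T ≤ -1.175) ≈ 0.1292
Since p ≈ 0.1292 > α = 0.02, fail to reject H0; the evidence is not statistically significant.

-1.175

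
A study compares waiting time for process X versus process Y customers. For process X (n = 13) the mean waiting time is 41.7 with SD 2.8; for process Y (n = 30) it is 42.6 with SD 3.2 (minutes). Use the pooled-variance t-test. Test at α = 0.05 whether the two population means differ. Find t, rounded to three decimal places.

-0.878

Let group 1 = process X, group 2 = process Y. H0: μ_1 = μ_2; H1: μ_1 ≠ μ_2 (two-sample pooled-variance t-test, two-sided).
s_p² = [(13−1)·2.8² + (30−1)·3.2²]/(13+30−2) = 9.53756
t = (41.7 − 42.6)/√[9.53756·(1/13 + 1/30)] = -0.878
df = n₁ + n₂ − 2 = 41
Two-sided p-value ≈ 0.3852
Since p ≈ 0.3852 > α = 0.05, fail to reject H0; the data do not provide sufficient evidence against H0.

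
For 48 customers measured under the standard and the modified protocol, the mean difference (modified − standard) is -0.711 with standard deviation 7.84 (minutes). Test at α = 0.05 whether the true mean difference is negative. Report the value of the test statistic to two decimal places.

H0: μ_d = 0; H1: μ_d < 0 (paired t-test on the differences, left-tailed).
t = d̄/(s_d/√n) = -0.711/(7.84/√48) = -0.63
df = n − 1 = 47
p-value = P(T ≤ -0.63) ≈ 0.266
Since p ≈ 0.266 > α = 0.05, fail to reject H0; the evidence is not statistically significant.

-0.63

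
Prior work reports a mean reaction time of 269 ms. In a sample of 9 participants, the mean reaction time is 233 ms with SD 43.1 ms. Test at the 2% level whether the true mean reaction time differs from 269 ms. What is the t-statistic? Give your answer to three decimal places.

-2.506

H0: μ = 269; H1: μ ≠ 269 (one-sample t-test, two-sided).
t = (x̄ − μ₀)/(s/√n) = (233 − 269)/(43.1/√9) = -2.506
df = n − 1 = 8
Two-sided p-value ≈ 0.0366
Since p ≈ 0.0366 > α = 0.02, fail to reject H0; the evidence is not statistically significant.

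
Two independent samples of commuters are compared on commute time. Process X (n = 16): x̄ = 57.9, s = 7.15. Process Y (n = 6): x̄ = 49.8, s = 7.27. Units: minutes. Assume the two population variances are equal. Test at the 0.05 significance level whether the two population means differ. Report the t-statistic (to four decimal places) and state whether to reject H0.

Let group 1 = process X, group 2 = process Y. H0: μ_1 = μ_2; H1: μ_1 ≠ μ_2 (two-sample pooled-variance t-test, two-sided).
s_p² = [(16−1)·7.15² + (6−1)·7.27²]/(16+6−2) = 51.5551
t = (57.9 − 49.8)/√[51.5551·(1/16 + 1/6)] = 2.3565
df = n₁ + n₂ − 2 = 20
Two-sided p-value ≈ 0.0288
Since p ≈ 0.0288 < α = 0.05, reject H0; the evidence is statistically significant.

t = 2.3565; reject H0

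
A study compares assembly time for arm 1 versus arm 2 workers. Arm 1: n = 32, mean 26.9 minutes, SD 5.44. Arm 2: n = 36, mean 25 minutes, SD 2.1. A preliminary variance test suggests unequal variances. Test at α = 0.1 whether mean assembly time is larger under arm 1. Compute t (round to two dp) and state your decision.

Let group 1 = arm 1, group 2 = arm 2. H0: μ_1 = μ_2; H1: μ_1 > μ_2 (Welch's two-sample t-test, right-tailed).
t = (x̄_1 − x̄_2)/√(s_1²/n_1 + s_2²/n_2) = (26.9 − 25)/√(5.44²/32 + 2.1²/36) = 1.86
Welch–Satterthwaite df ≈ 39.15
p-value = P(T ≥ 1.86) ≈ 0.0355
Since p ≈ 0.0355 < α = 0.1, reject H0; the data support H1.

t = 1.86; reject H0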